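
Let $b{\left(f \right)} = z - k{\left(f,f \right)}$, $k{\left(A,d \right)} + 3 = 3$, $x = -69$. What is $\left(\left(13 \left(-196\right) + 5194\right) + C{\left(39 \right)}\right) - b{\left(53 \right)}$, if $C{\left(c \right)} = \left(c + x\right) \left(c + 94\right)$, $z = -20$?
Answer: $-1324$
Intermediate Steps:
$k{\left(A,d \right)} = 0$ ($k{\left(A,d \right)} = -3 + 3 = 0$)
$C{\left(c \right)} = \left(-69 + c\right) \left(94 + c\right)$ ($C{\left(c \right)} = \left(c - 69\right) \left(c + 94\right) = \left(-69 + c\right) \left(94 + c\right)$)
$b{\left(f \right)} = -20$ ($b{\left(f \right)} = -20 - 0 = -20 + 0 = -20$)
$\left(\left(13 \left(-196\right) + 5194\right) + C{\left(39 \right)}\right) - b{\left(53 \right)} = \left(\left(13 \left(-196\right) + 5194\right) + \left(-6486 + 39^{2} + 25 \cdot 39\right)\right) - -20 = \left(\left(-2548 + 5194\right) + \left(-6486 + 1521 + 975\right)\right) + 20 = \left(2646 - 3990\right) + 20 = -1344 + 20 = -1324$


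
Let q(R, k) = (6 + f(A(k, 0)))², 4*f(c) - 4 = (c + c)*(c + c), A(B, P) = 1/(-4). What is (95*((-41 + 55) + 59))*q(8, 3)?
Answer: 88553015/256 ≈ 3.4591e+5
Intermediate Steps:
A(B, P) = -¼
f(c) = 1 + c² (f(c) = 1 + ((c + c)*(c + c))/4 = 1 + ((2*c)*(2*c))/4 = 1 + (4*c²)/4 = 1 + c²)
q(R, k) = 12769/256 (q(R, k) = (6 + (1 + (-¼)²))² = (6 + (1 + 1/16))² = (6 + 17/16)² = (113/16)² = 12769/256)
(95*((-41 + 55) + 59))*q(8, 3) = (95*((-41 + 55) + 59))*(12769/256) = (95*(14 + 59))*(12769/256) = (95*73)*(12769/256) = 6935*(12769/256) = 88553015/256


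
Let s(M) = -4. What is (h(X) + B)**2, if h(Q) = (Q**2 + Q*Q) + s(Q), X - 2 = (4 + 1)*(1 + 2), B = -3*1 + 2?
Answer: 328329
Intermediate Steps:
B = -1 (B = -3 + 2 = -1)
X = 17 (X = 2 + (4 + 1)*(1 + 2) = 2 + 5*3 = 2 + 15 = 17)
h(Q) = -4 + 2*Q**2 (h(Q) = (Q**2 + Q*Q) - 4 = (Q**2 + Q**2) - 4 = 2*Q**2 - 4 = -4 + 2*Q**2)
(h(X) + B)**2 = ((-4 + 2*17**2) - 1)**2 = ((-4 + 2*289) - 1)**2 = ((-4 + 578) - 1)**2 = (574 - 1)**2 = 573**2 = 328329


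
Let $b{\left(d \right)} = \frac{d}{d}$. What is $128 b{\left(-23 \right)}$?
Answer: $128$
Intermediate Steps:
$b{\left(d \right)} = 1$
$128 b{\left(-23 \right)} = 128 \cdot 1 = 128$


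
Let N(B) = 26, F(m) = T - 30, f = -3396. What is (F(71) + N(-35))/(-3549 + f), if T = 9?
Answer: -1/1389 ≈ -0.00071994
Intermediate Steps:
F(m) = -21 (F(m) = 9 - 30 = -21)
(F(71) + N(-35))/(-3549 + f) = (-21 + 26)/(-3549 - 3396) = 5/(-6945) = 5*(-1/6945) = -1/1389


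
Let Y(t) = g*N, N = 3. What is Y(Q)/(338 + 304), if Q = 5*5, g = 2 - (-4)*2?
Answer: 5/107 ≈ 0.046729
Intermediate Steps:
g = 10 (g = 2 - 1*(-8) = 2 + 8 = 10)
Q = 25
Y(t) = 30 (Y(t) = 10*3 = 30)
Y(Q)/(338 + 304) = 30/(338 + 304) = 30/642 = 30*(1/642) = 5/107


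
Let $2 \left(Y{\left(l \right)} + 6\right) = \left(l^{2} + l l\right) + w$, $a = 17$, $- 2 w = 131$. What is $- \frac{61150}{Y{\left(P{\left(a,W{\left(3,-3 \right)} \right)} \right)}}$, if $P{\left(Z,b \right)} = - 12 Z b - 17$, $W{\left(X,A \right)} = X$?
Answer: $- \frac{244600}{1582409} \approx -0.15457$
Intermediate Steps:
$w = - \frac{131}{2}$ ($w = \left(- \frac{1}{2}\right) 131 = - \frac{131}{2} \approx -65.5$)
$P{\left(Z,b \right)} = -17 - 12 Z b$ ($P{\left(Z,b \right)} = - 12 Z b - 17 = -17 - 12 Z b$)
$Y{\left(l \right)} = - \frac{155}{4} + l^{2}$ ($Y{\left(l \right)} = -6 + \frac{\left(l^{2} + l l\right) - \frac{131}{2}}{2} = -6 + \frac{\left(l^{2} + l^{2}\right) - \frac{131}{2}}{2} = -6 + \frac{2 l^{2} - \frac{131}{2}}{2} = -6 + \frac{- \frac{131}{2} + 2 l^{2}}{2} = -6 + \left(- \frac{131}{4} + l^{2}\right) = - \frac{155}{4} + l^{2}$)
$- \frac{61150}{Y{\left(P{\left(a,W{\left(3,-3 \right)} \right)} \right)}} = - \frac{61150}{- \frac{155}{4} + \left(-17 - 204 \cdot 3\right)^{2}} = - \frac{61150}{- \frac{155}{4} + \left(-17 - 612\right)^{2}} = - \frac{61150}{- \frac{155}{4} + \left(-629\right)^{2}} = - \frac{61150}{- \frac{155}{4} + 395641} = - \frac{61150}{\frac{1582409}{4}} = \left(-61150\right) \frac{4}{1582409} = - \frac{244600}{1582409}$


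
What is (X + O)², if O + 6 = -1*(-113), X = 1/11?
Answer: 1387684/121 ≈ 11468.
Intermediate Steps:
X = 1/11 ≈ 0.090909
O = 107 (O = -6 - 1*(-113) = -6 + 113 = 107)
(X + O)² = (1/11 + 107)² = (1178/11)² = 1387684/121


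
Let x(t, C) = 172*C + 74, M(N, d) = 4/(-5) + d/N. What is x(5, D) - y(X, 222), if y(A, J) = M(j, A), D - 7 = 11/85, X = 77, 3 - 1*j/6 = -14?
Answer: 132631/102 ≈ 1300.3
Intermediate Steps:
j = 102 (j = 18 - 6*(-14) = 18 + 84 = 102)
M(N, d) = -4/5 + d/N (M(N, d) = 4*(-1/5) + d/N = -4/5 + d/N)
D = 606/85 (D = 7 + 11/85 = 606/85 ≈ 7.1294)
x(t, C) = 74 + 172*C
y(A, J) = -4/5 + A/102
x(5, D) - y(X, 222) = (74 + 172*(606/85)) - (-4/5 + (1/102)*77) = (74 + 104232/85) - (-4/5 + 77/102) = 110522/85 - 1*(-23/510) = 110522/85 + 23/510 = 132631/102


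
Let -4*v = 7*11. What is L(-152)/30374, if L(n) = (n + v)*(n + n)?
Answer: 26030/15187 ≈ 1.7140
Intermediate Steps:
v = -77/4 (v = -7*11/4 = -1/4*77 = -77/4 ≈ -19.250)
L(n) = 2*n*(-77/4 + n) (L(n) = (n - 77/4)*(n + n) = (-77/4 + n)*(2*n) = 2*n*(-77/4 + n))
L(-152)/30374 = ((1/2)*(-152)*(-77 + 4*(-152)))/30374 = ((1/2)*(-152)*(-77 - 608))*(1/30374) = ((1/2)*(-152)*(-685))*(1/30374) = 52060*(1/30374) = 26030/15187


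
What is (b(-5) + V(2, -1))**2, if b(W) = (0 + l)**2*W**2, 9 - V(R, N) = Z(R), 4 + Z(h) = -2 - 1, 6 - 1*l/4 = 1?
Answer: 100320256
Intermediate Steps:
l = 20 (l = 24 - 4*1 = 24 - 4 = 20)
Z(h) = -7 (Z(h) = -4 + (-2 - 1) = -4 - 3 = -7)
V(R, N) = 16 (V(R, N) = 9 - 1*(-7) = 9 + 7 = 16)
b(W) = 400*W**2 (b(W) = (0 + 20)**2*W**2 = 20**2*W**2 = 400*W**2)
(b(-5) + V(2, -1))**2 = (400*(-5)**2 + 16)**2 = (400*25 + 16)**2 = (10000 + 16)**2 = 10016**2 = 100320256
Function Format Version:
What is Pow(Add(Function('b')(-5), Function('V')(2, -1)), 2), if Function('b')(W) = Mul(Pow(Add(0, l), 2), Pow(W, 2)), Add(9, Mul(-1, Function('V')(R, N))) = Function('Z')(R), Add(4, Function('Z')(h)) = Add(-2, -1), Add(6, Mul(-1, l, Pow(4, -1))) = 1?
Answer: 100320256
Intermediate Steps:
l = 20 (l = Add(24, Mul(-4, 1)) = Add(24, -4) = 20)
Function('Z')(h) = -7 (Function('Z')(h) = Add(-4, Add(-2, -1)) = Add(-4, -3) = -7)
Function('V')(R, N) = 16 (Function('V')(R, N) = Add(9, Mul(-1, -7)) = Add(9, 7) = 16)
Function('b')(W) = Mul(400, Pow(W, 2)) (Function('b')(W) = Mul(Pow(Add(0, 20), 2), Pow(W, 2)) = Mul(Pow(20, 2), Pow(W, 2)) = Mul(400, Pow(W, 2)))
Pow(Add(Function('b')(-5), Function('V')(2, -1)), 2) = Pow(Add(Mul(400, Pow(-5, 2)), 16), 2) = Pow(Add(Mul(400, 25), 16), 2) = Pow(Add(10000, 16), 2) = Pow(10016, 2) = 100320256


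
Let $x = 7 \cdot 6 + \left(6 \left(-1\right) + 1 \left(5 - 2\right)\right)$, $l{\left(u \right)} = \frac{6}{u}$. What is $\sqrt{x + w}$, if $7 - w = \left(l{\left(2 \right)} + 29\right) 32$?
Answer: $i \sqrt{978} \approx 31.273 i$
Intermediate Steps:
$w = -1017$ ($w = 7 - \left(\frac{6}{2} + 29\right) 32 = 7 - \left(6 \cdot \frac{1}{2} + 29\right) 32 = 7 - \left(3 + 29\right) 32 = 7 - 32 \cdot 32 = 7 - 1024 = -1017$)
$x = 39$ ($x = 42 + \left(-6 + 1 \cdot 3\right) = 42 + \left(-6 + 3\right) = 42 - 3 = 39$)
$\sqrt{x + w} = \sqrt{39 - 1017} = \sqrt{-978} = i \sqrt{978}$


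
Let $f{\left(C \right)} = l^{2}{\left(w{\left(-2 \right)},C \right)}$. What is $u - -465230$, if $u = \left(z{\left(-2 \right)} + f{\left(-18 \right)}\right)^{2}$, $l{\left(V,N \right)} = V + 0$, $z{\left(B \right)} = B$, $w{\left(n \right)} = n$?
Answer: $465234$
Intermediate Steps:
$l{\left(V,N \right)} = V$
$f{\left(C \right)} = 4$ ($f{\left(C \right)} = \left(-2\right)^{2} = 4$)
$u = 4$ ($u = \left(-2 + 4\right)^{2} = 2^{2} = 4$)
$u - -465230 = 4 - -465230 = 4 + 465230 = 465234$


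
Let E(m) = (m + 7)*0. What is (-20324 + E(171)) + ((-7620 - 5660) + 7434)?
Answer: -26170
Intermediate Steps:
E(m) = 0 (E(m) = (7 + m)*0 = 0)
(-20324 + E(171)) + ((-7620 - 5660) + 7434) = (-20324 + 0) + ((-7620 - 5660) + 7434) = -20324 + (-13280 + 7434) = -20324 - 5846 = -26170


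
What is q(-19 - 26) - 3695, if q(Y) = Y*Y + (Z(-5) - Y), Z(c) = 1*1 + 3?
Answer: -1621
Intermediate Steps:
Z(c) = 4 (Z(c) = 1 + 3 = 4)
q(Y) = 4 + Y**2 - Y (q(Y) = Y*Y + (4 - Y) = Y**2 + (4 - Y) = 4 + Y**2 - Y)
q(-19 - 26) - 3695 = (4 + (-19 - 26)**2 - (-19 - 26)) - 3695 = (4 + (-45)**2 - 1*(-45)) - 3695 = (4 + 2025 + 45) - 3695 = 2074 - 3695 = -1621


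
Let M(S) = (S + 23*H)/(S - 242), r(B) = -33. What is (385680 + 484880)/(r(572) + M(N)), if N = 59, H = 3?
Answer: -159312480/6167 ≈ -25833.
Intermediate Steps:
M(S) = (69 + S)/(-242 + S) (M(S) = (S + 23*3)/(S - 242) = (S + 69)/(-242 + S) = (69 + S)/(-242 + S))
(385680 + 484880)/(r(572) + M(N)) = (385680 + 484880)/(-33 + (69 + 59)/(-242 + 59)) = 870560/(-33 + 128/(-183)) = 870560/(-33 - 1/183*128) = 870560/(-33 - 128/183) = 870560/(-6167/183) = 870560*(-183/6167) = -159312480/6167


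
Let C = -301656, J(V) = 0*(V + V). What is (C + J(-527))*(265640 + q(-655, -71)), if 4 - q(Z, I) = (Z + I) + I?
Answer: -80373526296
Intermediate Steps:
J(V) = 0 (J(V) = 0*(2*V) = 0)
q(Z, I) = 4 - Z - 2*I (q(Z, I) = 4 - ((Z + I) + I) = 4 - ((I + Z) + I) = 4 - (Z + 2*I) = 4 + (-Z - 2*I) = 4 - Z - 2*I)
(C + J(-527))*(265640 + q(-655, -71)) = (-301656 + 0)*(265640 + (4 - 1*(-655) - 2*(-71))) = -301656*(265640 + (4 + 655 + 142)) = -301656*(265640 + 801) = -301656*266441 = -80373526296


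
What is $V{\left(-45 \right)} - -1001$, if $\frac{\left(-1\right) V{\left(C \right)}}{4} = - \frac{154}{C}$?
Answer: $\frac{44429}{45} \approx 987.31$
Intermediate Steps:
$V{\left(C \right)} = \frac{616}{C}$ ($V{\left(C \right)} = - 4 \left(- \frac{154}{C}\right) = \frac{616}{C}$)
$V{\left(-45 \right)} - -1001 = \frac{616}{-45} - -1001 = 616 \left(- \frac{1}{45}\right) + 1001 = - \frac{616}{45} + 1001 = \frac{44429}{45}$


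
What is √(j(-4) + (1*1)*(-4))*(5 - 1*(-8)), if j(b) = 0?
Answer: 26*I ≈ 26.0*I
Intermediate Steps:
√(j(-4) + (1*1)*(-4))*(5 - 1*(-8)) = √(0 + (1*1)*(-4))*(5 - 1*(-8)) = √(0 + 1*(-4))*(5 + 8) = √(0 - 4)*13 = √(-4)*13 = (2*I)*13 = 26*I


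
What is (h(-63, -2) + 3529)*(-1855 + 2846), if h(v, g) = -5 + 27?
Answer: 3519041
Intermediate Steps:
h(v, g) = 22
(h(-63, -2) + 3529)*(-1855 + 2846) = (22 + 3529)*(-1855 + 2846) = 3551*991 = 3519041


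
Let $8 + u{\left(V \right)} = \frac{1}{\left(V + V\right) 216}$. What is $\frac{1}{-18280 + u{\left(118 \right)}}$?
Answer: $- \frac{50976}{932249087} \approx -5.4681 \cdot 10^{-5}$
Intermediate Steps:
$u{\left(V \right)} = -8 + \frac{1}{432 V}$ ($u{\left(V \right)} = -8 + \frac{1}{\left(V + V\right) 216} = -8 + \frac{1}{2 V} \frac{1}{216} = -8 + \frac{1}{432 V}$)
$\frac{1}{-18280 + u{\left(118 \right)}} = \frac{1}{-18280 - \left(8 - \frac{1}{432 \cdot 118}\right)} = \frac{1}{-18280 + \left(-8 + \frac{1}{432} \cdot \frac{1}{118}\right)} = \frac{1}{-18280 + \left(-8 + \frac{1}{50976}\right)} = \frac{1}{-18280 - \frac{407807}{50976}} = \frac{1}{- \frac{932249087}{50976}} = - \frac{50976}{932249087}$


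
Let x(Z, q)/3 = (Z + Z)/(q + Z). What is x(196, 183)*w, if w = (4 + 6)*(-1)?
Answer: -11760/379 ≈ -31.029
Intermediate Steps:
w = -10 (w = 10*(-1) = -10)
x(Z, q) = 6*Z/(Z + q) (x(Z, q) = 3*((Z + Z)/(q + Z)) = 3*((2*Z)/(Z + q)) = 3*(2*Z/(Z + q)) = 6*Z/(Z + q))
x(196, 183)*w = (6*196/(196 + 183))*(-10) = (6*196/379)*(-10) = (6*196*(1/379))*(-10) = (1176/379)*(-10) = -11760/379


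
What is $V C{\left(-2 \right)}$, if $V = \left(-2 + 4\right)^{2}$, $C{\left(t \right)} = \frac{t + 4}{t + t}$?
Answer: $-2$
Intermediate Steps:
$C{\left(t \right)} = \frac{4 + t}{2 t}$
$V = 4$ ($V = 2^{2} = 4$)
$V C{\left(-2 \right)} = 4 \frac{4 - 2}{2 \left(-2\right)} = 4 \cdot \frac{1}{2} \left(- \frac{1}{2}\right) 2 = 4 \left(- \frac{1}{2}\right) = -2$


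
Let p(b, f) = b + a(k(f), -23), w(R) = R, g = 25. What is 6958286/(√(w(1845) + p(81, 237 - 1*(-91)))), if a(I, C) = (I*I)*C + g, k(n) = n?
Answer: -6958286*I*√2472481/2472481 ≈ -4425.2*I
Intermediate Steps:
a(I, C) = 25 + C*I² (a(I, C) = (I*I)*C + 25 = I²*C + 25 = C*I² + 25 = 25 + C*I²)
p(b, f) = 25 + b - 23*f² (p(b, f) = b + (25 - 23*f²) = 25 + b - 23*f²)
6958286/(√(w(1845) + p(81, 237 - 1*(-91)))) = 6958286/(√(1845 + (25 + 81 - 23*(237 - 1*(-91))²))) = 6958286/(√(1845 + (25 + 81 - 23*(237 + 91)²))) = 6958286/(√(1845 + (25 + 81 - 23*328²))) = 6958286/(√(1845 + (25 + 81 - 23*107584))) = 6958286/(√(1845 + (25 + 81 - 2474432))) = 6958286/(√(1845 - 2474326)) = 6958286/(√(-2472481)) = 6958286/((I*√2472481)) = 6958286*(-I*√2472481/2472481) = -6958286*I*√2472481/2472481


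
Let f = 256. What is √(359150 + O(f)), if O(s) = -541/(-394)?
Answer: 3*√6194802506/394 ≈ 599.29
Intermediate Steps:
O(s) = 541/394 (O(s) = -541*(-1/394) = 541/394)
√(359150 + O(f)) = √(359150 + 541/394) = √(141505641/394) = 3*√6194802506/394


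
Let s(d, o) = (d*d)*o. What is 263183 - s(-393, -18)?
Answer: 3043265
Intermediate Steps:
s(d, o) = o*d² (s(d, o) = d²*o = o*d²)
263183 - s(-393, -18) = 263183 - (-18)*(-393)² = 263183 - (-18)*154449 = 263183 - 1*(-2780082) = 263183 + 2780082 = 3043265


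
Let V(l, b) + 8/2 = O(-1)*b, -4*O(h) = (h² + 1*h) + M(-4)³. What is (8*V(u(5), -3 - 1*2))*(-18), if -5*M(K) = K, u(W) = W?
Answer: 12096/25 ≈ 483.84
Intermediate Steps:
M(K) = -K/5
O(h) = -16/125 - h/4 - h²/4 (O(h) = -((h² + 1*h) + (-⅕*(-4))³)/4 = -((h² + h) + (⅘)³)/4 = -((h + h²) + 64/125)/4 = -(64/125 + h + h²)/4 = -16/125 - h/4 - h²/4)
V(l, b) = -4 - 16*b/125 (V(l, b) = -4 + (-16/125 - ¼*(-1) - ¼*(-1)²)*b = -4 + (-16/125 + ¼ - ¼*1)*b = -4 + (-16/125 + ¼ - ¼)*b = -4 - 16*b/125)
(8*V(u(5), -3 - 1*2))*(-18) = (8*(-4 - 16*(-3 - 1*2)/125))*(-18) = (8*(-4 - 16*(-3 - 2)/125))*(-18) = (8*(-4 - 16/125*(-5)))*(-18) = (8*(-4 + 16/25))*(-18) = (8*(-84/25))*(-18) = -672/25*(-18) = 12096/25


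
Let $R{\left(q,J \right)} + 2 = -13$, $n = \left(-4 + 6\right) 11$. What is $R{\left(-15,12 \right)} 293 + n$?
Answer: $-4373$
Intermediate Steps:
$n = 22$ ($n = 2 \cdot 11 = 22$)
$R{\left(q,J \right)} = -15$ ($R{\left(q,J \right)} = -2 - 13 = -15$)
$R{\left(-15,12 \right)} 293 + n = \left(-15\right) 293 + 22 = -4395 + 22 = -4373$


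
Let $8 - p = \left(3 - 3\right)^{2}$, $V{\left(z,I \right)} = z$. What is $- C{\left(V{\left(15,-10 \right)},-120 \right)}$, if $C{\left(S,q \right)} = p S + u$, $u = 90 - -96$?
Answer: $-306$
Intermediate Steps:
$u = 186$ ($u = 90 + 96 = 186$)
$p = 8$ ($p = 8 - \left(3 - 3\right)^{2} = 8 - 0^{2} = 8 - 0 = 8 + 0 = 8$)
$C{\left(S,q \right)} = 186 + 8 S$ ($C{\left(S,q \right)} = 8 S + 186 = 186 + 8 S$)
$- C{\left(V{\left(15,-10 \right)},-120 \right)} = - (186 + 8 \cdot 15) = - (186 + 120) = \left(-1\right) 306 = -306$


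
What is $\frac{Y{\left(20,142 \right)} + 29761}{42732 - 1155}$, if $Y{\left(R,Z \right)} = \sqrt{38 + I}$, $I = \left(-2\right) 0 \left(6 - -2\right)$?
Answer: $\frac{29761}{41577} + \frac{\sqrt{38}}{41577} \approx 0.71595$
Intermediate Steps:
$I = 0$ ($I = 0 \left(6 + 2\right) = 0 \cdot 8 = 0$)
$Y{\left(R,Z \right)} = \sqrt{38}$ ($Y{\left(R,Z \right)} = \sqrt{38 + 0} = \sqrt{38}$)
$\frac{Y{\left(20,142 \right)} + 29761}{42732 - 1155} = \frac{\sqrt{38} + 29761}{42732 - 1155} = \frac{29761 + \sqrt{38}}{41577} = \left(29761 + \sqrt{38}\right) \frac{1}{41577} = \frac{29761}{41577} + \frac{\sqrt{38}}{41577}$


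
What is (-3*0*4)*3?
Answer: 0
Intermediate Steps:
(-3*0*4)*3 = (0*4)*3 = 0*3 = 0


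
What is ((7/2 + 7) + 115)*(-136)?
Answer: -17068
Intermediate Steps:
((7/2 + 7) + 115)*(-136) = (21/2 + 115)*(-136) = (251/2)*(-136) = -17068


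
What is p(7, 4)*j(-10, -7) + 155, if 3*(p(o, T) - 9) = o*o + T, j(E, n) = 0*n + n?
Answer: -95/3 ≈ -31.667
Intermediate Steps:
j(E, n) = n (j(E, n) = 0 + n = n)
p(o, T) = 9 + T/3 + o**2/3 (p(o, T) = 9 + (o*o + T)/3 = 9 + (o**2 + T)/3 = 9 + (T + o**2)/3 = 9 + (T/3 + o**2/3) = 9 + T/3 + o**2/3)
p(7, 4)*j(-10, -7) + 155 = (9 + (1/3)*4 + (1/3)*7**2)*(-7) + 155 = (9 + 4/3 + (1/3)*49)*(-7) + 155 = (9 + 4/3 + 49/3)*(-7) + 155 = (80/3)*(-7) + 155 = -560/3 + 155 = -95/3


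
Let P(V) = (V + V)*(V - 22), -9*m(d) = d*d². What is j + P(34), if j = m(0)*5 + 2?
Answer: 818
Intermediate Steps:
m(d) = -d³/9 (m(d) = -d*d²/9 = -d³/9)
P(V) = 2*V*(-22 + V) (P(V) = (2*V)*(-22 + V) = 2*V*(-22 + V))
j = 2 (j = -⅑*0³*5 + 2 = -⅑*0*5 + 2 = 0*5 + 2 = 0 + 2 = 2)
j + P(34) = 2 + 2*34*(-22 + 34) = 2 + 2*34*12 = 2 + 816 = 818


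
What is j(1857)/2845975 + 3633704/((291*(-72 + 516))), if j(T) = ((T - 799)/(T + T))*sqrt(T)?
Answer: 908426/32301 + 529*sqrt(1857)/5284975575 ≈ 28.124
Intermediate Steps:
j(T) = (-799 + T)/(2*sqrt(T)) (j(T) = ((-799 + T)/((2*T)))*sqrt(T) = ((-799 + T)*(1/(2*T)))*sqrt(T) = ((-799 + T)/(2*T))*sqrt(T) = (-799 + T)/(2*sqrt(T)))
j(1857)/2845975 + 3633704/((291*(-72 + 516))) = ((-799 + 1857)/(2*sqrt(1857)))/2845975 + 3633704/((291*(-72 + 516))) = ((1/2)*(sqrt(1857)/1857)*1058)*(1/2845975) + 3633704/((291*444)) = (529*sqrt(1857)/1857)*(1/2845975) + 3633704/129204 = 529*sqrt(1857)/5284975575 + 3633704*(1/129204) = 529*sqrt(1857)/5284975575 + 908426/32301 = 908426/32301 + 529*sqrt(1857)/5284975575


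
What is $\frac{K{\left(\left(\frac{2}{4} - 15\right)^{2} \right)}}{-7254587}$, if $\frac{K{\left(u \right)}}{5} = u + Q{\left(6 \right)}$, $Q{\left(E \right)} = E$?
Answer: $- \frac{4325}{29018348} \approx -0.00014904$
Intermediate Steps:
$K{\left(u \right)} = 30 + 5 u$ ($K{\left(u \right)} = 5 \left(u + 6\right) = 5 \left(6 + u\right) = 30 + 5 u$)
$\frac{K{\left(\left(\frac{2}{4} - 15\right)^{2} \right)}}{-7254587} = \frac{30 + 5 \left(\frac{2}{4} - 15\right)^{2}}{-7254587} = \left(30 + 5 \left(2 \cdot \frac{1}{4} - 15\right)^{2}\right) \left(- \frac{1}{7254587}\right) = \left(30 + 5 \left(\frac{1}{2} - 15\right)^{2}\right) \left(- \frac{1}{7254587}\right) = \left(30 + 5 \left(- \frac{29}{2}\right)^{2}\right) \left(- \frac{1}{7254587}\right) = \left(30 + 5 \cdot \frac{841}{4}\right) \left(- \frac{1}{7254587}\right) = \left(30 + \frac{4205}{4}\right) \left(- \frac{1}{7254587}\right) = \frac{4325}{4} \left(- \frac{1}{7254587}\right) = - \frac{4325}{29018348}$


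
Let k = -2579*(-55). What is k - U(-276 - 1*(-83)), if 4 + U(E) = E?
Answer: 142042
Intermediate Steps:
U(E) = -4 + E
k = 141845
k - U(-276 - 1*(-83)) = 141845 - (-4 + (-276 - 1*(-83))) = 141845 - (-4 + (-276 + 83)) = 141845 - (-4 - 193) = 141845 - 1*(-197) = 141845 + 197 = 142042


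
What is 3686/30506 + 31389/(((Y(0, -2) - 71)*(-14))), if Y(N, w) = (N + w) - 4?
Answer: 68680453/2348962 ≈ 29.239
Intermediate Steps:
Y(N, w) = -4 + N + w
3686/30506 + 31389/(((Y(0, -2) - 71)*(-14))) = 3686/30506 + 31389/((((-4 + 0 - 2) - 71)*(-14))) = 3686*(1/30506) + 31389/(((-6 - 71)*(-14))) = 1843/15253 + 31389/((-77*(-14))) = 1843/15253 + 31389/1078 = 68680453/2348962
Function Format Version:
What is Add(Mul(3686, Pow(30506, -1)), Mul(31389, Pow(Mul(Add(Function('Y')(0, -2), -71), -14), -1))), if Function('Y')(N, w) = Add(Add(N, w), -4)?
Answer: Rational(68680453, 2348962) ≈ 29.239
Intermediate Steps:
Function('Y')(N, w) = Add(-4, N, w)
Add(Mul(3686, Pow(30506, -1)), Mul(31389, Pow(Mul(Add(Function('Y')(0, -2), -71), -14), -1))) = Add(Mul(3686, Pow(30506, -1)), Mul(31389, Pow(Mul(Add(Add(-4, 0, -2), -71), -14), -1))) = Add(Mul(3686, Rational(1, 30506)), Mul(31389, Pow(Mul(Add(-6, -71), -14), -1))) = Add(Rational(1843, 15253), Mul(31389, Pow(Mul(-77, -14), -1))) = Add(Rational(1843, 15253), Mul(31389, Pow(1078, -1))) = Add(Rational(1843, 15253), Mul(31389, Rational(1, 1078))) = Add(Rational(1843, 15253), Rational(31389, 1078)) = Rational(68680453, 2348962)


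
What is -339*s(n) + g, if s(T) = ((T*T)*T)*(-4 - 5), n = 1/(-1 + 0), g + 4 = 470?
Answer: -2585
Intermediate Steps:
g = 466 (g = -4 + 470 = 466)
n = -1 (n = 1/(-1) = -1)
s(T) = -9*T³ (s(T) = (T²*T)*(-9) = T³*(-9) = -9*T³)
-339*s(n) + g = -(-3051)*(-1)³ + 466 = -(-3051)*(-1) + 466 = -339*9 + 466 = -3051 + 466 = -2585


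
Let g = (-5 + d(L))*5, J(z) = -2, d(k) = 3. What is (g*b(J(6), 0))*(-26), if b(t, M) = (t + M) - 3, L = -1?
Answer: -1300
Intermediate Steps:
b(t, M) = -3 + M + t (b(t, M) = (M + t) - 3 = -3 + M + t)
g = -10 (g = (-5 + 3)*5 = -2*5 = -10)
(g*b(J(6), 0))*(-26) = -10*(-3 + 0 - 2)*(-26) = -10*(-5)*(-26) = 50*(-26) = -1300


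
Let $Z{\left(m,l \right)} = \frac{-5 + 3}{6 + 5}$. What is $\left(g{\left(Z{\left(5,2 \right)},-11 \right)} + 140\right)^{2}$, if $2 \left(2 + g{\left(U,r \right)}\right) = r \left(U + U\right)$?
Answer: $19600$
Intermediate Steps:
$Z{\left(m,l \right)} = - \frac{2}{11}$
$g{\left(U,r \right)} = -2 + U r$ ($g{\left(U,r \right)} = -2 + \frac{r \left(U + U\right)}{2} = -2 + \frac{r 2 U}{2} = -2 + \frac{2 U r}{2} = -2 + U r$)
$\left(g{\left(Z{\left(5,2 \right)},-11 \right)} + 140\right)^{2} = \left(\left(-2 - -2\right) + 140\right)^{2} = \left(\left(-2 + 2\right) + 140\right)^{2} = \left(0 + 140\right)^{2} = 140^{2} = 19600$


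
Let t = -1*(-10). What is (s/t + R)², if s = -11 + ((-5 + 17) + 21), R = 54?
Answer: 78961/25 ≈ 3158.4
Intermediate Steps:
s = 22 (s = -11 + (12 + 21) = -11 + 33 = 22)
t = 10
(s/t + R)² = (22/10 + 54)² = (22*(⅒) + 54)² = (11/5 + 54)² = (281/5)² = 78961/25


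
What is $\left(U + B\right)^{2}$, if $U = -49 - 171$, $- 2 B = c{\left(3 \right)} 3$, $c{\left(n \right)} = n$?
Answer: $\frac{201601}{4} \approx 50400.0$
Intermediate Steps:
$B = - \frac{9}{2}$ ($B = - \frac{3 \cdot 3}{2} = \left(- \frac{1}{2}\right) 9 = - \frac{9}{2} \approx -4.5$)
$U = -220$ ($U = -49 - 171 = -220$)
$\left(U + B\right)^{2} = \left(-220 - \frac{9}{2}\right)^{2} = \left(- \frac{449}{2}\right)^{2} = \frac{201601}{4}$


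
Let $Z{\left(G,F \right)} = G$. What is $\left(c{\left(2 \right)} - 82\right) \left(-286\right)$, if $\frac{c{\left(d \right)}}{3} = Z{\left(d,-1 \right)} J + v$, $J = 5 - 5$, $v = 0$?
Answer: $23452$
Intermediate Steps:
$J = 0$ ($J = 5 - 5 = 0$)
$c{\left(d \right)} = 0$ ($c{\left(d \right)} = 3 \left(d 0 + 0\right) = 3 \left(0 + 0\right) = 3 \cdot 0 = 0$)
$\left(c{\left(2 \right)} - 82\right) \left(-286\right) = \left(0 - 82\right) \left(-286\right) = \left(-82\right) \left(-286\right) = 23452$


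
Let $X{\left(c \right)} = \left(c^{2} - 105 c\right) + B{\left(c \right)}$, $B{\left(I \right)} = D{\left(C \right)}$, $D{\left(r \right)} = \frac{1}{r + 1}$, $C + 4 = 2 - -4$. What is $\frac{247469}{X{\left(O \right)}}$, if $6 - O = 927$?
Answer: $\frac{742407}{2834839} \approx 0.26189$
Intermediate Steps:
$O = -921$ ($O = 6 - 927 = -921$)
$C = 2$ ($C = -4 + \left(2 - -4\right) = -4 + \left(2 + 4\right) = -4 + 6 = 2$)
$D{\left(r \right)} = \frac{1}{1 + r}$
$B{\left(I \right)} = \frac{1}{3}$ ($B{\left(I \right)} = \frac{1}{1 + 2} = \frac{1}{3}$)
$X{\left(c \right)} = \frac{1}{3} + c^{2} - 105 c$ ($X{\left(c \right)} = \left(c^{2} - 105 c\right) + \frac{1}{3} = \frac{1}{3} + c^{2} - 105 c$)
$\frac{247469}{X{\left(O \right)}} = \frac{247469}{\frac{1}{3} + \left(-921\right)^{2} - -96705} = \frac{247469}{\frac{1}{3} + 848241 + 96705} = \frac{247469}{\frac{2834839}{3}} = 247469 \cdot \frac{3}{2834839} = \frac{742407}{2834839}$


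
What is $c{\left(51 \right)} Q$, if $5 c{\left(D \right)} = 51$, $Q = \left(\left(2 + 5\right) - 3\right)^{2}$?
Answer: $\frac{816}{5} \approx 163.2$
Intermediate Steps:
$Q = 16$ ($Q = \left(7 - 3\right)^{2} = 4^{2} = 16$)
$c{\left(D \right)} = \frac{51}{5}$ ($c{\left(D \right)} = \frac{1}{5} \cdot 51 = \frac{51}{5}$)
$c{\left(51 \right)} Q = \frac{51}{5} \cdot 16 = \frac{816}{5}$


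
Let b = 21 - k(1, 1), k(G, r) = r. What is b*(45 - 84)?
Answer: -780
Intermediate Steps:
b = 20 (b = 21 - 1*1 = 21 - 1 = 20)
b*(45 - 84) = 20*(45 - 84) = 20*(-39) = -780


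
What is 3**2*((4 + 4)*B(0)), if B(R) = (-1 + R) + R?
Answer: -72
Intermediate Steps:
B(R) = -1 + 2*R
3**2*((4 + 4)*B(0)) = 3**2*((4 + 4)*(-1 + 2*0)) = 9*(8*(-1 + 0)) = 9*(8*(-1)) = 9*(-8) = -72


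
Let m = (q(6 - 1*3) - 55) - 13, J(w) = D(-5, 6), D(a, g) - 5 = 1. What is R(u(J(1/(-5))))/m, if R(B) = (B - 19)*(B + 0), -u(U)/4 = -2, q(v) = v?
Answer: 88/65 ≈ 1.3538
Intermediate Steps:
D(a, g) = 6 (D(a, g) = 5 + 1 = 6)
J(w) = 6
u(U) = 8 (u(U) = -4*(-2) = 8)
R(B) = B*(-19 + B) (R(B) = (-19 + B)*B = B*(-19 + B))
m = -65 (m = ((6 - 1*3) - 55) - 13 = ((6 - 3) - 55) - 13 = (3 - 55) - 13 = -52 - 13 = -65)
R(u(J(1/(-5))))/m = (8*(-19 + 8))/(-65) = (8*(-11))*(-1/65) = -88*(-1/65) = 88/65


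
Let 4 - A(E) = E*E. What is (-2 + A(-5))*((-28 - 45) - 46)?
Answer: 2737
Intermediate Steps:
A(E) = 4 - E**2 (A(E) = 4 - E*E = 4 - E**2)
(-2 + A(-5))*((-28 - 45) - 46) = (-2 + (4 - 1*(-5)**2))*((-28 - 45) - 46) = (-2 + (4 - 1*25))*(-73 - 46) = (-2 + (4 - 25))*(-119) = (-2 - 21)*(-119) = -23*(-119) = 2737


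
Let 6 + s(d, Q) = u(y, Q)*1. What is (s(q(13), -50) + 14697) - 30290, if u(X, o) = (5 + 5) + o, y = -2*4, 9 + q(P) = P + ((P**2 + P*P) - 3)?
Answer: -15639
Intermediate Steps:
q(P) = -12 + P + 2*P**2 (q(P) = -9 + (P + ((P**2 + P*P) - 3)) = -9 + (P + ((P**2 + P**2) - 3)) = -9 + (P + (2*P**2 - 3)) = -9 + (P + (-3 + 2*P**2)) = -9 + (-3 + P + 2*P**2) = -12 + P + 2*P**2)
y = -8
u(X, o) = 10 + o
s(d, Q) = 4 + Q (s(d, Q) = -6 + (10 + Q)*1 = -6 + (10 + Q) = 4 + Q)
(s(q(13), -50) + 14697) - 30290 = ((4 - 50) + 14697) - 30290 = (-46 + 14697) - 30290 = 14651 - 30290 = -15639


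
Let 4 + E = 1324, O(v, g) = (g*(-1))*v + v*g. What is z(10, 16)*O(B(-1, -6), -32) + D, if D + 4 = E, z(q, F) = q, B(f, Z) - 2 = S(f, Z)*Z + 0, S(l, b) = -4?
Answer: 1316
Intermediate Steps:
B(f, Z) = 2 - 4*Z (B(f, Z) = 2 + (-4*Z + 0) = 2 - 4*Z)
O(v, g) = 0 (O(v, g) = (-g)*v + g*v = -g*v + g*v = 0)
E = 1320 (E = -4 + 1324 = 1320)
D = 1316 (D = -4 + 1320 = 1316)
z(10, 16)*O(B(-1, -6), -32) + D = 10*0 + 1316 = 0 + 1316 = 1316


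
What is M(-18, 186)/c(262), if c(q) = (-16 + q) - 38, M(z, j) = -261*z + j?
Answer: 1221/52 ≈ 23.481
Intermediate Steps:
M(z, j) = j - 261*z
c(q) = -54 + q
M(-18, 186)/c(262) = (186 - 261*(-18))/(-54 + 262) = (186 + 4698)/208 = 4884*(1/208) = 1221/52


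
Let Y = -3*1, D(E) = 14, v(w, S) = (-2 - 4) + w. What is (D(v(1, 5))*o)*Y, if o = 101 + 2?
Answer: -4326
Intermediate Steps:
v(w, S) = -6 + w
Y = -3
o = 103
(D(v(1, 5))*o)*Y = (14*103)*(-3) = 1442*(-3) = -4326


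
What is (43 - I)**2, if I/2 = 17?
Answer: 81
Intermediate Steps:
I = 34 (I = 2*17 = 34)
(43 - I)**2 = (43 - 1*34)**2 = (43 - 34)**2 = 9**2 = 81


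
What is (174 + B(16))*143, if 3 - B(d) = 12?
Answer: 23595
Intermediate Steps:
B(d) = -9 (B(d) = 3 - 1*12 = 3 - 12 = -9)
(174 + B(16))*143 = (174 - 9)*143 = 165*143 = 23595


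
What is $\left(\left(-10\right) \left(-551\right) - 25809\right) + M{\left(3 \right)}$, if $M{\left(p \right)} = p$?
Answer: $-20296$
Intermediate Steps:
$\left(\left(-10\right) \left(-551\right) - 25809\right) + M{\left(3 \right)} = \left(\left(-10\right) \left(-551\right) - 25809\right) + 3 = \left(5510 - 25809\right) + 3 = -20299 + 3 = -20296$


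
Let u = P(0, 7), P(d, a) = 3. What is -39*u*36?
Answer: -4212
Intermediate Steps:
u = 3
-39*u*36 = -39*3*36 = -117*36 = -4212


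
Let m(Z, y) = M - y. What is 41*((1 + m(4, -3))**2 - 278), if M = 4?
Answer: -8774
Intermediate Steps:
m(Z, y) = 4 - y
41*((1 + m(4, -3))**2 - 278) = 41*((1 + (4 - 1*(-3)))**2 - 278) = 41*((1 + (4 + 3))**2 - 278) = 41*((1 + 7)**2 - 278) = 41*(8**2 - 278) = 41*(64 - 278) = 41*(-214) = -8774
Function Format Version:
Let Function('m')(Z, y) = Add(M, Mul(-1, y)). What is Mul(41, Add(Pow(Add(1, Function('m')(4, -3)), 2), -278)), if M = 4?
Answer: -8774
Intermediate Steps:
Function('m')(Z, y) = Add(4, Mul(-1, y))
Mul(41, Add(Pow(Add(1, Function('m')(4, -3)), 2), -278)) = Mul(41, Add(Pow(Add(1, Add(4, Mul(-1, -3))), 2), -278)) = Mul(41, Add(Pow(Add(1, Add(4, 3)), 2), -278)) = Mul(41, Add(Pow(Add(1, 7), 2), -278)) = Mul(41, Add(Pow(8, 2), -278)) = Mul(41, Add(64, -278)) = Mul(41, -214) = -8774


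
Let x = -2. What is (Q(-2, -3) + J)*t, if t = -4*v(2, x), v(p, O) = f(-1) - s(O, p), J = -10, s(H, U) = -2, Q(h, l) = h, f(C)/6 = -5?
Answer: -1344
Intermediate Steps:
f(C) = -30 (f(C) = 6*(-5) = -30)
v(p, O) = -28 (v(p, O) = -30 - 1*(-2) = -30 + 2 = -28)
t = 112 (t = -4*(-28) = 112)
(Q(-2, -3) + J)*t = (-2 - 10)*112 = -12*112 = -1344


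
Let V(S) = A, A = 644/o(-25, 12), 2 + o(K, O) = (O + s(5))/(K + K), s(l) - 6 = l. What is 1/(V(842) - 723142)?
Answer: -123/88978666 ≈ -1.3824e-6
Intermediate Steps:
s(l) = 6 + l
o(K, O) = -2 + (11 + O)/(2*K) (o(K, O) = -2 + (O + (6 + 5))/(K + K) = -2 + (O + 11)/((2*K)) = -2 + (11 + O)*(1/(2*K)) = -2 + (11 + O)/(2*K))
A = -32200/123 (A = 644/(((½)*(11 + 12 - 4*(-25))/(-25))) = 644/(((½)*(-1/25)*(11 + 12 + 100))) = 644/(((½)*(-1/25)*123)) = 644/(-123/50) = 644*(-50/123) = -32200/123 ≈ -261.79)
V(S) = -32200/123
1/(V(842) - 723142) = 1/(-32200/123 - 723142) = 1/(-88978666/123) = -123/88978666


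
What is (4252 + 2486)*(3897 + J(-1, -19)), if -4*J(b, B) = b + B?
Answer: 26291676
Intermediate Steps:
J(b, B) = -B/4 - b/4 (J(b, B) = -(b + B)/4 = -(B + b)/4 = -B/4 - b/4)
(4252 + 2486)*(3897 + J(-1, -19)) = (4252 + 2486)*(3897 + (-¼*(-19) - ¼*(-1))) = 6738*(3897 + (19/4 + ¼)) = 6738*(3897 + 5) = 6738*3902 = 26291676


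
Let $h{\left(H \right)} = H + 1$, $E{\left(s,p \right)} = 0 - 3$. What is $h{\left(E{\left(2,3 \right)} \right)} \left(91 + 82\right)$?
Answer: $-346$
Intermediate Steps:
$E{\left(s,p \right)} = -3$ ($E{\left(s,p \right)} = 0 - 3 = -3$)
$h{\left(H \right)} = 1 + H$
$h{\left(E{\left(2,3 \right)} \right)} \left(91 + 82\right) = \left(1 - 3\right) \left(91 + 82\right) = \left(-2\right) 173 = -346$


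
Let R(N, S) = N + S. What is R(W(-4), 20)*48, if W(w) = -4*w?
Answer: 1728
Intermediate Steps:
R(W(-4), 20)*48 = (-4*(-4) + 20)*48 = (16 + 20)*48 = 36*48 = 1728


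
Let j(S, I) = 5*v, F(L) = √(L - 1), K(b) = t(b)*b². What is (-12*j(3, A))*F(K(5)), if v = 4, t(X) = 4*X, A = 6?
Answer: -240*√499 ≈ -5361.2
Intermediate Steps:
K(b) = 4*b³ (K(b) = (4*b)*b² = 4*b³)
F(L) = √(-1 + L)
j(S, I) = 20 (j(S, I) = 5*4 = 20)
(-12*j(3, A))*F(K(5)) = (-12*20)*√(-1 + 4*5³) = -240*√(-1 + 4*125) = -240*√(-1 + 500) = -240*√499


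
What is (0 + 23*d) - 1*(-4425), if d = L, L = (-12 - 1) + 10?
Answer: 4356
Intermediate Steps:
L = -3 (L = -13 + 10 = -3)
d = -3
(0 + 23*d) - 1*(-4425) = (0 + 23*(-3)) - 1*(-4425) = (0 - 69) + 4425 = -69 + 4425 = 4356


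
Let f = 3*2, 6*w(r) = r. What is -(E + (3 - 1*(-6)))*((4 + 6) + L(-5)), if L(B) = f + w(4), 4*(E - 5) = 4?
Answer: -250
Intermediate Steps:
w(r) = r/6
E = 6 (E = 5 + (1/4)*4 = 5 + 1 = 6)
f = 6
L(B) = 20/3 (L(B) = 6 + (1/6)*4 = 6 + 2/3 = 20/3)
-(E + (3 - 1*(-6)))*((4 + 6) + L(-5)) = -(6 + (3 - 1*(-6)))*((4 + 6) + 20/3) = -(6 + (3 + 6))*(10 + 20/3) = -(6 + 9)*50/3 = -15*50/3 = -1*250 = -250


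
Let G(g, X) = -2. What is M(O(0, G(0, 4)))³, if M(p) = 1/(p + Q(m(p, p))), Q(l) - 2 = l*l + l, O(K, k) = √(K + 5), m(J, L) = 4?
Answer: (22 + √5)⁻³ ≈ 7.0245e-5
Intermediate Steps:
O(K, k) = √(5 + K)
Q(l) = 2 + l + l² (Q(l) = 2 + (l*l + l) = 2 + (l² + l) = 2 + (l + l²) = 2 + l + l²)
M(p) = 1/(22 + p) (M(p) = 1/(p + (2 + 4 + 4²)) = 1/(p + (2 + 4 + 16)) = 1/(p + 22) = 1/(22 + p))
M(O(0, G(0, 4)))³ = (1/(22 + √(5 + 0)))³ = (1/(22 + √5))³ = (22 + √5)⁻³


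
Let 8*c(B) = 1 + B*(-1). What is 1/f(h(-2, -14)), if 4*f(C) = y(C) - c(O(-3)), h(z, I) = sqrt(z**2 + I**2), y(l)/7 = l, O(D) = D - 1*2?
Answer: 48/156791 + 4480*sqrt(2)/156791 ≈ 0.040715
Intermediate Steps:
O(D) = -2 + D (O(D) = D - 2 = -2 + D)
y(l) = 7*l
c(B) = 1/8 - B/8 (c(B) = (1 + B*(-1))/8 = (1 - B)/8 = 1/8 - B/8)
h(z, I) = sqrt(I**2 + z**2)
f(C) = -3/16 + 7*C/4 (f(C) = (7*C - (1/8 - (-2 - 3)/8))/4 = (7*C - (1/8 - 1/8*(-5)))/4 = (7*C - (1/8 + 5/8))/4 = (7*C - 1*3/4)/4 = (7*C - 3/4)/4 = (-3/4 + 7*C)/4 = -3/16 + 7*C/4)
1/f(h(-2, -14)) = 1/(-3/16 + 7*sqrt((-14)**2 + (-2)**2)/4) = 1/(-3/16 + 7*sqrt(196 + 4)/4) = 1/(-3/16 + 7*sqrt(200)/4) = 1/(-3/16 + 7*(10*sqrt(2))/4) = 1/(-3/16 + 35*sqrt(2)/2)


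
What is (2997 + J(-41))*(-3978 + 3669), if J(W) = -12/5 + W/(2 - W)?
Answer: -198882906/215 ≈ -9.2504e+5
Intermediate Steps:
J(W) = -12/5 + W/(2 - W) (J(W) = -12*⅕ + W/(2 - W) = -12/5 + W/(2 - W))
(2997 + J(-41))*(-3978 + 3669) = (2997 + (24 - 17*(-41))/(5*(-2 - 41)))*(-3978 + 3669) = (2997 + (⅕)*(24 + 697)/(-43))*(-309) = (2997 + (⅕)*(-1/43)*721)*(-309) = (2997 - 721/215)*(-309) = (643634/215)*(-309) = -198882906/215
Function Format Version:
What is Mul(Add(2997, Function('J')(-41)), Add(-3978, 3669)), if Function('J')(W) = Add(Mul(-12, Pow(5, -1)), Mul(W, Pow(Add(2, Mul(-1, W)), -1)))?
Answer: Rational(-198882906, 215) ≈ -9.2504e+5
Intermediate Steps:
Function('J')(W) = Add(Rational(-12, 5), Mul(W, Pow(Add(2, Mul(-1, W)), -1))) (Function('J')(W) = Add(Mul(-12, Rational(1, 5)), Mul(W, Pow(Add(2, Mul(-1, W)), -1))) = Add(Rational(-12, 5), Mul(W, Pow(Add(2, Mul(-1, W)), -1))))
Mul(Add(2997, Function('J')(-41)), Add(-3978, 3669)) = Mul(Add(2997, Mul(Rational(1, 5), Pow(Add(-2, -41), -1), Add(24, Mul(-17, -41)))), Add(-3978, 3669)) = Mul(Add(2997, Mul(Rational(1, 5), Pow(-43, -1), Add(24, 697))), -309) = Mul(Add(2997, Mul(Rational(1, 5), Rational(-1, 43), 721)), -309) = Mul(Add(2997, Rational(-721, 215)), -309) = Mul(Rational(643634, 215), -309) = Rational(-198882906, 215)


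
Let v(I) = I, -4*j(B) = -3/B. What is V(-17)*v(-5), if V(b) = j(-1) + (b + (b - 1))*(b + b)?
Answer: -23785/4 ≈ -5946.3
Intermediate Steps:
j(B) = 3/(4*B) (j(B) = -(-3)/(4*B) = 3/(4*B))
V(b) = -¾ + 2*b*(-1 + 2*b) (V(b) = (¾)/(-1) + (b + (b - 1))*(b + b) = (¾)*(-1) + (b + (-1 + b))*(2*b) = -¾ + (-1 + 2*b)*(2*b) = -¾ + 2*b*(-1 + 2*b))
V(-17)*v(-5) = (-¾ - 2*(-17) + 4*(-17)²)*(-5) = (-¾ + 34 + 4*289)*(-5) = (-¾ + 34 + 1156)*(-5) = (4757/4)*(-5) = -23785/4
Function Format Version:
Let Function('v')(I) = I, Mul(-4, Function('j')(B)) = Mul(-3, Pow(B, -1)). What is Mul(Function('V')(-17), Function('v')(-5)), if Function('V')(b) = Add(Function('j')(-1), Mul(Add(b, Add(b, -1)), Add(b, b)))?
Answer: Rational(-23785, 4) ≈ -5946.3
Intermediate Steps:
Function('j')(B) = Mul(Rational(3, 4), Pow(B, -1)) (Function('j')(B) = Mul(Rational(-1, 4), Mul(-3, Pow(B, -1))) = Mul(Rational(3, 4), Pow(B, -1)))
Function('V')(b) = Add(Rational(-3, 4), Mul(2, b, Add(-1, Mul(2, b)))) (Function('V')(b) = Add(Mul(Rational(3, 4), Pow(-1, -1)), Mul(Add(b, Add(b, -1)), Add(b, b))) = Add(Mul(Rational(3, 4), -1), Mul(Add(b, Add(-1, b)), Mul(2, b))) = Add(Rational(-3, 4), Mul(Add(-1, Mul(2, b)), Mul(2, b))) = Add(Rational(-3, 4), Mul(2, b, Add(-1, Mul(2, b)))))
Mul(Function('V')(-17), Function('v')(-5)) = Mul(Add(Rational(-3, 4), Mul(-2, -17), Mul(4, Pow(-17, 2))), -5) = Mul(Add(Rational(-3, 4), 34, Mul(4, 289)), -5) = Mul(Add(Rational(-3, 4), 34, 1156), -5) = Mul(Rational(4757, 4), -5) = Rational(-23785, 4)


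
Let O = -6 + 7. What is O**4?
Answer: 1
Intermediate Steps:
O = 1
O**4 = 1**4 = 1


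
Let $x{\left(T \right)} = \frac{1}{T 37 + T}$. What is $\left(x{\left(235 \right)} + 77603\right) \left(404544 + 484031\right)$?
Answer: $\frac{123155569282565}{1786} \approx 6.8956 \cdot 10^{10}$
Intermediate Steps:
$x{\left(T \right)} = \frac{1}{38 T}$ ($x{\left(T \right)} = \frac{1}{37 T + T} = \frac{1}{38 T}$)
$\left(x{\left(235 \right)} + 77603\right) \left(404544 + 484031\right) = \left(\frac{1}{38 \cdot 235} + 77603\right) \left(404544 + 484031\right) = \left(\frac{1}{38} \cdot \frac{1}{235} + 77603\right) 888575 = \left(\frac{1}{8930} + 77603\right) 888575 = \frac{692994791}{8930} \cdot 888575 = \frac{123155569282565}{1786}$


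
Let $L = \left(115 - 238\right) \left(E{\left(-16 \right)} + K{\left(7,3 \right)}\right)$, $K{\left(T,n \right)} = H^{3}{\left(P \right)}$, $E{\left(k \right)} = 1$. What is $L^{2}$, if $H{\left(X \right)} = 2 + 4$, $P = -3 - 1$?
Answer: $712409481$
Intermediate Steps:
$P = -4$ ($P = -3 - 1 = -4$)
$H{\left(X \right)} = 6$
$K{\left(T,n \right)} = 216$ ($K{\left(T,n \right)} = 6^{3} = 216$)
$L = -26691$ ($L = \left(115 - 238\right) \left(1 + 216\right) = \left(-123\right) 217 = -26691$)
$L^{2} = \left(-26691\right)^{2} = 712409481$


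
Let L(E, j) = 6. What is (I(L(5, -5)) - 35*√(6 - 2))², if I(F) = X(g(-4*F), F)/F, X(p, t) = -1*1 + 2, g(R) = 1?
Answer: 175561/36 ≈ 4876.7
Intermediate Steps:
X(p, t) = 1 (X(p, t) = -1 + 2 = 1)
I(F) = 1/F
(I(L(5, -5)) - 35*√(6 - 2))² = (1/6 - 35*√(6 - 2))² = (⅙ - 35*√4)² = (⅙ - 35*2)² = (⅙ - 70)² = (-419/6)² = 175561/36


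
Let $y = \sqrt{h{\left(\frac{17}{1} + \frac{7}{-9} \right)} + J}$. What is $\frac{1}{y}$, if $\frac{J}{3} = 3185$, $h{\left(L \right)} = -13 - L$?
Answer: $\frac{3 \sqrt{21433}}{42866} \approx 0.010246$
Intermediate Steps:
$J = 9555$ ($J = 3 \cdot 3185 = 9555$)
$y = \frac{2 \sqrt{21433}}{3}$ ($y = \sqrt{\left(-13 - \left(\frac{17}{1} + \frac{7}{-9}\right)\right) + 9555} = \sqrt{\left(-13 - \left(17 \cdot 1 + 7 \left(- \frac{1}{9}\right)\right)\right) + 9555} = \sqrt{\left(-13 - \left(17 - \frac{7}{9}\right)\right) + 9555} = \sqrt{\left(-13 - \frac{146}{9}\right) + 9555} = \sqrt{- \frac{263}{9} + 9555} = \sqrt{\frac{85732}{9}} = \frac{2 \sqrt{21433}}{3} \approx 97.6$)
$\frac{1}{y} = \frac{1}{\frac{2}{3} \sqrt{21433}} = \frac{3 \sqrt{21433}}{42866}$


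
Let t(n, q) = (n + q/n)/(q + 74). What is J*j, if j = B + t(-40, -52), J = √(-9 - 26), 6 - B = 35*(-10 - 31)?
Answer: 316633*I*√35/220 ≈ 8514.7*I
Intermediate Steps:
B = 1441 (B = 6 - 35*(-10 - 31) = 6 - 35*(-41) = 6 - 1*(-1435) = 6 + 1435 = 1441)
J = I*√35 (J = √(-35) = I*√35 ≈ 5.9161*I)
t(n, q) = (n + q/n)/(74 + q)
j = 316633/220 (j = 1441 + (-52 + (-40)²)/((-40)*(74 - 52)) = 1441 - 1/40*(-52 + 1600)/22 = 1441 - 1/40*1/22*1548 = 1441 - 387/220 = 316633/220 ≈ 1439.2)
J*j = (I*√35)*(316633/220) = 316633*I*√35/220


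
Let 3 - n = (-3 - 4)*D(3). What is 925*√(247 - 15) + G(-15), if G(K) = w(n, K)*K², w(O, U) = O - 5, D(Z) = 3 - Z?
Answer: -450 + 1850*√58 ≈ 13639.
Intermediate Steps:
n = 3 (n = 3 - (-3 - 4)*(3 - 1*3) = 3 - (-7)*(3 - 3) = 3 - (-7)*0 = 3 - 1*0 = 3 + 0 = 3)
w(O, U) = -5 + O
G(K) = -2*K² (G(K) = (-5 + 3)*K² = -2*K²)
925*√(247 - 15) + G(-15) = 925*√(247 - 15) - 2*(-15)² = 925*√232 - 2*225 = 925*(2*√58) - 450 = 1850*√58 - 450 = -450 + 1850*√58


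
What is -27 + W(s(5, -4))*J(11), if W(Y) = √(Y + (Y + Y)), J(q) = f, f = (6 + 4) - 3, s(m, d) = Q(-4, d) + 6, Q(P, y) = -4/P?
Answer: -27 + 7*√21 ≈ 5.0780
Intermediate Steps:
s(m, d) = 7 (s(m, d) = -4/(-4) + 6 = -4*(-¼) + 6 = 1 + 6 = 7)
f = 7 (f = 10 - 3 = 7)
J(q) = 7
W(Y) = √3*√Y (W(Y) = √(Y + 2*Y) = √(3*Y) = √3*√Y)
-27 + W(s(5, -4))*J(11) = -27 + (√3*√7)*7 = -27 + √21*7 = -27 + 7*√21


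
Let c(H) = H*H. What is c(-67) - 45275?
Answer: -40786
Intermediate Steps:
c(H) = H²
c(-67) - 45275 = (-67)² - 45275 = 4489 - 45275 = -40786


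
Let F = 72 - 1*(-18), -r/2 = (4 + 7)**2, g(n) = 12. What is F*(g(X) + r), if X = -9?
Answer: -20700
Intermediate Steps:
r = -242 (r = -2*(4 + 7)**2 = -2*11**2 = -2*121 = -242)
F = 90 (F = 72 + 18 = 90)
F*(g(X) + r) = 90*(12 - 242) = 90*(-230) = -20700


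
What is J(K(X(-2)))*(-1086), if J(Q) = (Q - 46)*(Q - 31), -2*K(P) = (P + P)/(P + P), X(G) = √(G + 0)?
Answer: -3181437/2 ≈ -1.5907e+6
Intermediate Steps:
X(G) = √G
K(P) = -½ (K(P) = -(P + P)/(2*(P + P)) = -2*P/(2*(2*P)) = -2*P*1/(2*P)/2 = -½*1 = -½)
J(Q) = (-46 + Q)*(-31 + Q)
J(K(X(-2)))*(-1086) = (1426 + (-½)² - 77*(-½))*(-1086) = (1426 + ¼ + 77/2)*(-1086) = (5859/4)*(-1086) = -3181437/2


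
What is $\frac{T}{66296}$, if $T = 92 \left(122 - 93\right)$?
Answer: $\frac{667}{16574} \approx 0.040244$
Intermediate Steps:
$T = 2668$ ($T = 92 \cdot 29 = 2668$)
$\frac{T}{66296} = \frac{2668}{66296} = 2668 \cdot \frac{1}{66296} = \frac{667}{16574}$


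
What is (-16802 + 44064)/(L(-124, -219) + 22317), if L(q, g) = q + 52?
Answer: 27262/22245 ≈ 1.2255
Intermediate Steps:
L(q, g) = 52 + q
(-16802 + 44064)/(L(-124, -219) + 22317) = (-16802 + 44064)/((52 - 124) + 22317) = 27262/(-72 + 22317) = 27262/22245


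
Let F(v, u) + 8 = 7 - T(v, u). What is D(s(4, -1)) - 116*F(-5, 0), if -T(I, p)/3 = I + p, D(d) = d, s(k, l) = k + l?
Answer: 1859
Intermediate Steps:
T(I, p) = -3*I - 3*p (T(I, p) = -3*(I + p) = -3*I - 3*p)
F(v, u) = -1 + 3*u + 3*v (F(v, u) = -8 + (7 - (-3*v - 3*u)) = -8 + (7 - (-3*u - 3*v)) = -8 + (7 + (3*u + 3*v)) = -8 + (7 + 3*u + 3*v) = -1 + 3*u + 3*v)
D(s(4, -1)) - 116*F(-5, 0) = (4 - 1) - 116*(-1 + 3*0 + 3*(-5)) = 3 - 116*(-1 + 0 - 15) = 3 - 116*(-16) = 3 + 1856 = 1859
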